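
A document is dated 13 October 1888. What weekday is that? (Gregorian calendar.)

Saturday

Doomsday rule: the anchor day for the 1800s is Friday. For year 88: 88÷12 = 7 r 4, and 4÷4 = 1, so 7+4+1 = 12.
Friday + 12 ≡ Wednesday — that's 1888's doomsday.
In October the doomsday date is Oct 10.
Oct 13 is 3 days after Oct 10; 3 mod 7 = 3, so Wednesday + 3 = Saturday.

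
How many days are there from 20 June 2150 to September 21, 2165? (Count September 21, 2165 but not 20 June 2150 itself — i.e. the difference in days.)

Jun 20, 2150 → Jun 20, 2151: 365 days.
Jun 20, 2151 → Jun 20, 2152: 366 days (Feb 29, 2152 is in that span).
Jun 20, 2152 → Jun 20, 2153: 365 days.
Jun 20, 2153 → Jun 20, 2154: 365 days.
Jun 20, 2154 → Jun 20, 2155: 365 days.
Jun 20, 2155 → Jun 20, 2156: 366 days (Feb 29, 2156 is in that span).
Jun 20, 2156 → Jun 20, 2157: 365 days.
Jun 20, 2157 → Jun 20, 2158: 365 days.
Jun 20, 2158 → Jun 20, 2159: 365 days.
Jun 20, 2159 → Jun 20, 2160: 366 days (Feb 29, 2160 is in that span).
Jun 20, 2160 → Jun 20, 2161: 365 days.
Jun 20, 2161 → Jun 20, 2162: 365 days.
Jun 20, 2162 → Jun 20, 2163: 365 days.
Jun 20, 2163 → Jun 20, 2164: 366 days (Feb 29, 2164 is in that span).
Jun 20, 2164 → Jun 20, 2165: 365 days.
Jun 20, 2165 → Jul 20, 2165: 30 days (June has 30).
Jul 20, 2165 → Aug 20, 2165: 31 days (July has 31).
Aug 20, 2165 → Sep 20, 2165: 31 days (August has 31).
Sep 20, 2165 → Sep 21, 2165: 1 days.
Total: 5572 days.

5572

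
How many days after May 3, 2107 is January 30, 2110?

May 3, 2107 → May 3, 2108: 366 days (Feb 29, 2108 is in that span).
May 3, 2108 → May 3, 2109: 365 days.
May 3, 2109 → Jun 3, 2109: 31 days (May has 31).
Jun 3, 2109 → Jul 3, 2109: 30 days (June has 30).
Jul 3, 2109 → Aug 3, 2109: 31 days (July has 31).
Aug 3, 2109 → Sep 3, 2109: 31 days (August has 31).
Sep 3, 2109 → Oct 3, 2109: 30 days (September has 30).
Oct 3, 2109 → Nov 3, 2109: 31 days (October has 31).
Nov 3, 2109 → Dec 3, 2109: 30 days (November has 30).
Dec 3, 2109 → Jan 3, 2110: 31 days (December has 31).
Jan 3, 2110 → Jan 30, 2110: 27 days.
Total: 1003 days.

1003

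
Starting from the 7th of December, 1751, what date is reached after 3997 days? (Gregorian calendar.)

November 16, 1762

+366 (one year; includes Feb 29, 1752) → Dec 7, 1752 (3631 left).
+365 (one year) → Dec 7, 1753 (3266 left).
+365 (one year) → Dec 7, 1754 (2901 left).
+365 (one year) → Dec 7, 1755 (2536 left).
+366 (one year; includes Feb 29, 1756) → Dec 7, 1756 (2170 left).
+365 (one year) → Dec 7, 1757 (1805 left).
+365 (one year) → Dec 7, 1758 (1440 left).
+365 (one year) → Dec 7, 1759 (1075 left).
+366 (one year; includes Feb 29, 1760) → Dec 7, 1760 (709 left).
+365 (one year) → Dec 7, 1761 (344 left).
Dec has 31 days: +25 → Jan 1, 1762 (319 left).
Jan has 31 days: +31 → Feb 1, 1762 (288 left).
Feb has 28 days: +28 → Mar 1, 1762 (260 left).
Mar has 31 days: +31 → Apr 1, 1762 (229 left).
Apr has 30 days: +30 → May 1, 1762 (199 left).
May has 31 days: +31 → Jun 1, 1762 (168 left).
Jun has 30 days: +30 → Jul 1, 1762 (138 left).
Jul has 31 days: +31 → Aug 1, 1762 (107 left).
Aug has 31 days: +31 → Sep 1, 1762 (76 left).
Sep has 30 days: +30 → Oct 1, 1762 (46 left).
Oct has 31 days: +31 → Nov 1, 1762 (15 left).
+15 → Nov 16, 1762.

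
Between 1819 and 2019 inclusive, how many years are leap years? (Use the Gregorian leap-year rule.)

49

Multiples of 4 in [1819,2019]: 50.
Of those, multiples of 100: 2 (not leap unless ÷400).
Multiples of 400: 1.
Leap years = 50 − 2 + 1 = 49.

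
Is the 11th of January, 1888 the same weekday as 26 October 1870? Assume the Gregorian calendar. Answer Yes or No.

Yes

From Oct 26, 1870 to Jan 11, 1888 is 6286 days.
6286 mod 7 = 0, so they are the same weekday.
(Oct 26, 1870 is a Wednesday; Jan 11, 1888 is a Wednesday.)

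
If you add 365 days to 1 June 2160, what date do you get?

June 1, 2161

Jun has 30 days: +30 → Jul 1, 2160 (335 left).
Jul has 31 days: +31 → Aug 1, 2160 (304 left).
Aug has 31 days: +31 → Sep 1, 2160 (273 left).
Sep has 30 days: +30 → Oct 1, 2160 (243 left).
Oct has 31 days: +31 → Nov 1, 2160 (212 left).
Nov has 30 days: +30 → Dec 1, 2160 (182 left).
Dec has 31 days: +31 → Jan 1, 2161 (151 left).
Jan has 31 days: +31 → Feb 1, 2161 (120 left).
Feb has 28 days: +28 → Mar 1, 2161 (92 left).
Mar has 31 days: +31 → Apr 1, 2161 (61 left).
Apr has 30 days: +30 → May 1, 2161 (31 left).
May has 31 days: +31 → Jun 1, 2161 (0 left).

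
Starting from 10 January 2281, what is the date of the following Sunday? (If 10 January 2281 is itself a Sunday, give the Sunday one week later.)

Jan 10, 2281 is a Monday.
From Monday to the next Sunday is 6 days.
Jan 10, 2281 + 6 = Jan 16, 2281.

January 16, 2281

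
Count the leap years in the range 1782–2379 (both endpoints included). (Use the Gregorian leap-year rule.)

Multiples of 4 in [1782,2379]: 149.
Of those, multiples of 100: 6 (not leap unless ÷400).
Multiples of 400: 1.
Leap years = 149 − 6 + 1 = 144.

144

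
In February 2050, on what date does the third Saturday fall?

February 1, 2050 is a Tuesday.
The first Saturday is therefore February 5 (4 days later).
The third Saturday is 5 + 2×7 = February 19.

February 19, 2050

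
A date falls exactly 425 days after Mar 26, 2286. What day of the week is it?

Wednesday

First find the weekday of Mar 26, 2286. Doomsday rule: the anchor day for the 2200s is Friday. For year 86: 86÷12 = 7 r 2, and 2÷4 = 0, so 7+2+0 = 9.
Friday + 9 ≡ Sunday — that's 2286's doomsday.
In March the doomsday date is Mar 14.
Mar 26 is 12 days after Mar 14; 12 mod 7 = 5, so Sunday + 5 = Friday.
425 mod 7 = 5, so 425 days after a Friday is Friday + 5 = Wednesday.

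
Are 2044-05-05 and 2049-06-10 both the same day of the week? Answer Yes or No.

From May 5, 2044 to Jun 10, 2049 is 1862 days.
1862 mod 7 = 0, so they are the same weekday.
(May 5, 2044 is a Thursday; Jun 10, 2049 is a Thursday.)

Yes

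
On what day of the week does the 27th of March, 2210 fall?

Doomsday rule: the anchor day for the 2200s is Friday. For year 10: 10÷12 = 0 r 10, and 10÷4 = 2, so 0+10+2 = 12.
Friday + 12 ≡ Wednesday — that's 2210's doomsday.
In March the doomsday date is Mar 14.
Mar 27 is 13 days after Mar 14; 13 mod 7 = 6, so Wednesday + 6 = Tuesday.

Tuesday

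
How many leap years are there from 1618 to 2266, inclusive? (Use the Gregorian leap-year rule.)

157

Multiples of 4 in [1618,2266]: 162.
Of those, multiples of 100: 6 (not leap unless ÷400).
Multiples of 400: 1.
Leap years = 162 − 6 + 1 = 157.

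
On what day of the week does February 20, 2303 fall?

Friday

Doomsday rule: the anchor day for the 2300s is Wednesday. For year 03: 3÷12 = 0 r 3, and 3÷4 = 0, so 0+3+0 = 3.
Wednesday + 3 ≡ Saturday — that's 2303's doomsday.
In February the doomsday date is Feb 28 (2303 is not a leap year).
Feb 20 is 8 days before Feb 28; 8 mod 7 = 1, so Saturday − 1 = Friday.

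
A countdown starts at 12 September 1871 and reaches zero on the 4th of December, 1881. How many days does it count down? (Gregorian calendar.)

3736

Sep 12, 1871 → Sep 12, 1872: 366 days (Feb 29, 1872 is in that span).
Sep 12, 1872 → Sep 12, 1873: 365 days.
Sep 12, 1873 → Sep 12, 1874: 365 days.
Sep 12, 1874 → Sep 12, 1875: 365 days.
Sep 12, 1875 → Sep 12, 1876: 366 days (Feb 29, 1876 is in that span).
Sep 12, 1876 → Sep 12, 1877: 365 days.
Sep 12, 1877 → Sep 12, 1878: 365 days.
Sep 12, 1878 → Sep 12, 1879: 365 days.
Sep 12, 1879 → Sep 12, 1880: 366 days (Feb 29, 1880 is in that span).
Sep 12, 1880 → Sep 12, 1881: 365 days.
Sep 12, 1881 → Oct 12, 1881: 30 days (September has 30).
Oct 12, 1881 → Nov 12, 1881: 31 days (October has 31).
Nov 12, 1881 → Dec 4, 1881: 22 days.
Total: 3736 days.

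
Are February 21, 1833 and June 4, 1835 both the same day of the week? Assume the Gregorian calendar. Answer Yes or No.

Yes

From Feb 21, 1833 to Jun 4, 1835 is 833 days.
833 mod 7 = 0, so they are the same weekday.
(Feb 21, 1833 is a Thursday; Jun 4, 1835 is a Thursday.)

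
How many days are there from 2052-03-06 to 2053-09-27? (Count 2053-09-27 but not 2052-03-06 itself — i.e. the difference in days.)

570

Mar 6, 2052 → Mar 6, 2053: 365 days.
Mar 6, 2053 → Apr 6, 2053: 31 days (March has 31).
Apr 6, 2053 → May 6, 2053: 30 days (April has 30).
May 6, 2053 → Jun 6, 2053: 31 days (May has 31).
Jun 6, 2053 → Jul 6, 2053: 30 days (June has 30).
Jul 6, 2053 → Aug 6, 2053: 31 days (July has 31).
Aug 6, 2053 → Sep 6, 2053: 31 days (August has 31).
Sep 6, 2053 → Sep 27, 2053: 21 days.
Total: 570 days.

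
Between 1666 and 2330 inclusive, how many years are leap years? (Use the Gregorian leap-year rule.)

Multiples of 4 in [1666,2330]: 166.
Of those, multiples of 100: 7 (not leap unless ÷400).
Multiples of 400: 1.
Leap years = 166 − 7 + 1 = 160.

160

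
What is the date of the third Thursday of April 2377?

April 21, 2377

April 1, 2377 is a Friday.
The first Thursday is therefore April 7 (6 days later).
The third Thursday is 7 + 2×7 = April 21.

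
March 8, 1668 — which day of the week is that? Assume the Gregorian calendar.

Doomsday rule: the anchor day for the 1600s is Tuesday. For year 68: 68÷12 = 5 r 8, and 8÷4 = 2, so 5+8+2 = 15.
Tuesday + 15 ≡ Wednesday — that's 1668's doomsday.
In March the doomsday date is Mar 14.
Mar 8 is 6 days before Mar 14; 6 mod 7 = 6, so Wednesday − 6 = Thursday.

Thursday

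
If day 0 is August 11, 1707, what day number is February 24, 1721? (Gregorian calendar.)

4946

Aug 11, 1707 → Aug 11, 1708: 366 days (Feb 29, 1708 is in that span).
Aug 11, 1708 → Aug 11, 1709: 365 days.
Aug 11, 1709 → Aug 11, 1710: 365 days.
Aug 11, 1710 → Aug 11, 1711: 365 days.
Aug 11, 1711 → Aug 11, 1712: 366 days (Feb 29, 1712 is in that span).
Aug 11, 1712 → Aug 11, 1713: 365 days.
Aug 11, 1713 → Aug 11, 1714: 365 days.
Aug 11, 1714 → Aug 11, 1715: 365 days.
Aug 11, 1715 → Aug 11, 1716: 366 days (Feb 29, 1716 is in that span).
Aug 11, 1716 → Aug 11, 1717: 365 days.
Aug 11, 1717 → Aug 11, 1718: 365 days.
Aug 11, 1718 → Aug 11, 1719: 365 days.
Aug 11, 1719 → Aug 11, 1720: 366 days (Feb 29, 1720 is in that span).
Aug 11, 1720 → Sep 11, 1720: 31 days (August has 31).
Sep 11, 1720 → Oct 11, 1720: 30 days (September has 30).
Oct 11, 1720 → Nov 11, 1720: 31 days (October has 31).
Nov 11, 1720 → Dec 11, 1720: 30 days (November has 30).
Dec 11, 1720 → Jan 11, 1721: 31 days (December has 31).
Jan 11, 1721 → Feb 11, 1721: 31 days (January has 31).
Feb 11, 1721 → Feb 24, 1721: 13 days.
Total: 4946 days.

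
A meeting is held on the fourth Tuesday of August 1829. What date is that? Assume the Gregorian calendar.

August 1, 1829 is a Saturday.
The first Tuesday is therefore August 4 (3 days later).
The fourth Tuesday is 4 + 3×7 = August 25.

August 25, 1829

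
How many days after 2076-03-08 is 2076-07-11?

125

Mar 8, 2076 → Apr 8, 2076: 31 days (March has 31).
Apr 8, 2076 → May 8, 2076: 30 days (April has 30).
May 8, 2076 → Jun 8, 2076: 31 days (May has 31).
Jun 8, 2076 → Jul 8, 2076: 30 days (June has 30).
Jul 8, 2076 → Jul 11, 2076: 3 days.
Total: 125 days.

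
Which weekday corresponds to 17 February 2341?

Doomsday rule: the anchor day for the 2300s is Wednesday. For year 41: 41÷12 = 3 r 5, and 5÷4 = 1, so 3+5+1 = 9.
Wednesday + 9 ≡ Friday — that's 2341's doomsday.
In February the doomsday date is Feb 28 (2341 is not a leap year).
Feb 17 is 11 days before Feb 28; 11 mod 7 = 4, so Friday − 4 = Monday.

Monday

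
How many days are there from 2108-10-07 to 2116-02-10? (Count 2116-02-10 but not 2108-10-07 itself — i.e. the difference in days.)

Oct 7, 2108 → Oct 7, 2109: 365 days.
Oct 7, 2109 → Oct 7, 2110: 365 days.
Oct 7, 2110 → Oct 7, 2111: 365 days.
Oct 7, 2111 → Oct 7, 2112: 366 days (Feb 29, 2112 is in that span).
Oct 7, 2112 → Oct 7, 2113: 365 days.
Oct 7, 2113 → Oct 7, 2114: 365 days.
Oct 7, 2114 → Oct 7, 2115: 365 days.
Oct 7, 2115 → Nov 7, 2115: 31 days (October has 31).
Nov 7, 2115 → Dec 7, 2115: 30 days (November has 30).
Dec 7, 2115 → Jan 7, 2116: 31 days (December has 31).
Jan 7, 2116 → Feb 7, 2116: 31 days (January has 31).
Feb 7, 2116 → Feb 10, 2116: 3 days.
Total: 2682 days.

2682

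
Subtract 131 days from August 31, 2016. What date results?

April 22, 2016

−31 → Jul 31, 2016 (end of Jul, 31 days; 100 left).
−31 → Jun 30, 2016 (end of Jun, 30 days; 69 left).
−30 → May 31, 2016 (end of May, 31 days; 39 left).
−31 → Apr 30, 2016 (end of Apr, 30 days; 8 left).
−8 → Apr 22, 2016.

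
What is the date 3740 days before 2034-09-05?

−365 (one year) → Sep 5, 2033 (3375 left).
−365 (one year) → Sep 5, 2032 (3010 left).
−366 (one year; includes Feb 29, 2032) → Sep 5, 2031 (2644 left).
−365 (one year) → Sep 5, 2030 (2279 left).
−365 (one year) → Sep 5, 2029 (1914 left).
−365 (one year) → Sep 5, 2028 (1549 left).
−366 (one year; includes Feb 29, 2028) → Sep 5, 2027 (1183 left).
−365 (one year) → Sep 5, 2026 (818 left).
−365 (one year) → Sep 5, 2025 (453 left).
−365 (one year) → Sep 5, 2024 (88 left).
−5 → Aug 31, 2024 (end of Aug, 31 days; 83 left).
−31 → Jul 31, 2024 (end of Jul, 31 days; 52 left).
−31 → Jun 30, 2024 (end of Jun, 30 days; 21 left).
−21 → Jun 9, 2024.

June 9, 2024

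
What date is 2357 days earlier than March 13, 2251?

September 28, 2244

−365 (one year) → Mar 13, 2250 (1992 left).
−365 (one year) → Mar 13, 2249 (1627 left).
−365 (one year) → Mar 13, 2248 (1262 left).
−366 (one year; includes Feb 29, 2248) → Mar 13, 2247 (896 left).
−365 (one year) → Mar 13, 2246 (531 left).
−365 (one year) → Mar 13, 2245 (166 left).
−13 → Feb 28, 2245 (end of Feb, 28 days; 153 left).
−28 → Jan 31, 2245 (end of Jan, 31 days; 125 left).
−31 → Dec 31, 2244 (end of Dec, 31 days; 94 left).
−31 → Nov 30, 2244 (end of Nov, 30 days; 63 left).
−30 → Oct 31, 2244 (end of Oct, 31 days; 33 left).
−31 → Sep 30, 2244 (end of Sep, 30 days; 2 left).
−2 → Sep 28, 2244.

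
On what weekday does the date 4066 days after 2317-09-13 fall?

First find the weekday of Sep 13, 2317. Doomsday rule: the anchor day for the 2300s is Wednesday. For year 17: 17÷12 = 1 r 5, and 5÷4 = 1, so 1+5+1 = 7.
Wednesday + 7 ≡ Wednesday — that's 2317's doomsday.
In September the doomsday date is Sep 5.
Sep 13 is 8 days after Sep 5; 8 mod 7 = 1, so Wednesday + 1 = Thursday.
4066 mod 7 = 6, so 4066 days after a Thursday is Thursday + 6 = Wednesday.

Wednesday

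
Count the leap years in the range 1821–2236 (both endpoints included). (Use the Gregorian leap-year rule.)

Multiples of 4 in [1821,2236]: 104.
Of those, multiples of 100: 4 (not leap unless ÷400).
Multiples of 400: 1.
Leap years = 104 − 4 + 1 = 101.

101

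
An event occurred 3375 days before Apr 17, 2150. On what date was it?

January 19, 2141

−365 (one year) → Apr 17, 2149 (3010 left).
−365 (one year) → Apr 17, 2148 (2645 left).
−366 (one year; includes Feb 29, 2148) → Apr 17, 2147 (2279 left).
−365 (one year) → Apr 17, 2146 (1914 left).
−365 (one year) → Apr 17, 2145 (1549 left).
−365 (one year) → Apr 17, 2144 (1184 left).
−366 (one year; includes Feb 29, 2144) → Apr 17, 2143 (818 left).
−365 (one year) → Apr 17, 2142 (453 left).
−365 (one year) → Apr 17, 2141 (88 left).
−17 → Mar 31, 2141 (end of Mar, 31 days; 71 left).
−31 → Feb 28, 2141 (end of Feb, 28 days; 40 left).
−28 → Jan 31, 2141 (end of Jan, 31 days; 12 left).
−12 → Jan 19, 2141.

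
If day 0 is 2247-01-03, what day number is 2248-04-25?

Jan 3, 2247 → Jan 3, 2248: 365 days.
Jan 3, 2248 → Feb 3, 2248: 31 days (January has 31).
Feb 3, 2248 → Mar 3, 2248: 29 days (February has 29).
Mar 3, 2248 → Apr 3, 2248: 31 days (March has 31).
Apr 3, 2248 → Apr 25, 2248: 22 days.
Total: 478 days.

478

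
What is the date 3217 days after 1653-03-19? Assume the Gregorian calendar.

January 8, 1662

+365 (one year) → Mar 19, 1654 (2852 left).
+365 (one year) → Mar 19, 1655 (2487 left).
+366 (one year; includes Feb 29, 1656) → Mar 19, 1656 (2121 left).
+365 (one year) → Mar 19, 1657 (1756 left).
+365 (one year) → Mar 19, 1658 (1391 left).
+365 (one year) → Mar 19, 1659 (1026 left).
+366 (one year; includes Feb 29, 1660) → Mar 19, 1660 (660 left).
+365 (one year) → Mar 19, 1661 (295 left).
Mar has 31 days: +13 → Apr 1, 1661 (282 left).
Apr has 30 days: +30 → May 1, 1661 (252 left).
May has 31 days: +31 → Jun 1, 1661 (221 left).
Jun has 30 days: +30 → Jul 1, 1661 (191 left).
Jul has 31 days: +31 → Aug 1, 1661 (160 left).
Aug has 31 days: +31 → Sep 1, 1661 (129 left).
Sep has 30 days: +30 → Oct 1, 1661 (99 left).
Oct has 31 days: +31 → Nov 1, 1661 (68 left).
Nov has 30 days: +30 → Dec 1, 1661 (38 left).
Dec has 31 days: +31 → Jan 1, 1662 (7 left).
+7 → Jan 8, 1662.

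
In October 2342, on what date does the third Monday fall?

October 19, 2342

October 1, 2342 is a Thursday.
The first Monday is therefore October 5 (4 days later).
The third Monday is 5 + 2×7 = October 19.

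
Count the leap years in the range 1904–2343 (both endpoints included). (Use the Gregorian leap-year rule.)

Multiples of 4 in [1904,2343]: 110.
Of those, multiples of 100: 4 (not leap unless ÷400).
Multiples of 400: 1.
Leap years = 110 − 4 + 1 = 107.

107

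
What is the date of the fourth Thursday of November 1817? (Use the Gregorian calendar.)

November 27, 1817

November 1, 1817 is a Saturday.
The first Thursday is therefore November 6 (5 days later).
The fourth Thursday is 6 + 3×7 = November 27.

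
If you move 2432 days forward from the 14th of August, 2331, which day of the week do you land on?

Monday

Aug 14, 2331 is a Friday.
2432 mod 7 = 3, so 2432 days after a Friday is Friday + 3 = Monday.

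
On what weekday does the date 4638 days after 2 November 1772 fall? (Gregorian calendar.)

Nov 2, 1772 is a Monday.
4638 mod 7 = 4, so 4638 days after a Monday is Monday + 4 = Friday.

Friday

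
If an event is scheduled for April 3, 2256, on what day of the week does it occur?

Doomsday rule: the anchor day for the 2200s is Friday. For year 56: 56÷12 = 4 r 8, and 8÷4 = 2, so 4+8+2 = 14.
Friday + 14 ≡ Friday — that's 2256's doomsday.
In April the doomsday date is Apr 4.
Apr 3 is 1 day before Apr 4; 1 mod 7 = 1, so Friday − 1 = Thursday.

Thursday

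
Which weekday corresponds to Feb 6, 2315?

Saturday

Doomsday rule: the anchor day for the 2300s is Wednesday. For year 15: 15÷12 = 1 r 3, and 3÷4 = 0, so 1+3+0 = 4.
Wednesday + 4 ≡ Sunday — that's 2315's doomsday.
In February the doomsday date is Feb 28 (2315 is not a leap year).
Feb 6 is 22 days before Feb 28; 22 mod 7 = 1, so Sunday − 1 = Saturday.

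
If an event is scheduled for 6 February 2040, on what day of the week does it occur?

Doomsday rule: the anchor day for the 2000s is Tuesday. For year 40: 40÷12 = 3 r 4, and 4÷4 = 1, so 3+4+1 = 8.
Tuesday + 8 ≡ Wednesday — that's 2040's doomsday.
In February the doomsday date is Feb 29 (2040 is a leap year (divisible by 4)).
Feb 6 is 23 days before Feb 29; 23 mod 7 = 2, so Wednesday − 2 = Monday.

Monday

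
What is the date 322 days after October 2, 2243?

Oct has 31 days: +30 → Nov 1, 2243 (292 left).
Nov has 30 days: +30 → Dec 1, 2243 (262 left).
Dec has 31 days: +31 → Jan 1, 2244 (231 left).
Jan has 31 days: +31 → Feb 1, 2244 (200 left).
Feb has 29 days: +29 → Mar 1, 2244 (171 left).
Mar has 31 days: +31 → Apr 1, 2244 (140 left).
Apr has 30 days: +30 → May 1, 2244 (110 left).
May has 31 days: +31 → Jun 1, 2244 (79 left).
Jun has 30 days: +30 → Jul 1, 2244 (49 left).
Jul has 31 days: +31 → Aug 1, 2244 (18 left).
+18 → Aug 19, 2244.

August 19, 2244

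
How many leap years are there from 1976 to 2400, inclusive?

Multiples of 4 in [1976,2400]: 107.
Of those, multiples of 100: 5 (not leap unless ÷400).
Multiples of 400: 2.
Leap years = 107 − 5 + 2 = 104.

104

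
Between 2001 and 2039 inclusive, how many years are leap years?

9

Multiples of 4 in [2001,2039]: 9.
Of those, multiples of 100: 0 (not leap unless ÷400).
Multiples of 400: 0.
Leap years = 9 − 0 + 0 = 9.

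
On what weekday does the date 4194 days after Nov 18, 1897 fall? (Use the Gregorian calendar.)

Friday

First find the weekday of Nov 18, 1897. Doomsday rule: the anchor day for the 1800s is Friday. For year 97: 97÷12 = 8 r 1, and 1÷4 = 0, so 8+1+0 = 9.
Friday + 9 ≡ Sunday — that's 1897's doomsday.
In November the doomsday date is Nov 7.
Nov 18 is 11 days after Nov 7; 11 mod 7 = 4, so Sunday + 4 = Thursday.
4194 mod 7 = 1, so 4194 days after a Thursday is Thursday + 1 = Friday.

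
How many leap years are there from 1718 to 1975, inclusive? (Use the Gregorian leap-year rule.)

Multiples of 4 in [1718,1975]: 64.
Of those, multiples of 100: 2 (not leap unless ÷400).
Multiples of 400: 0.
Leap years = 64 − 2 + 0 = 62.

62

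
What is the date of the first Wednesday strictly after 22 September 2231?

September 28, 2231

Sep 22, 2231 is a Thursday.
From Thursday to the next Wednesday is 6 days.
Sep 22, 2231 + 6 = Sep 28, 2231.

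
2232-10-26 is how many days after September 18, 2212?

7343

Sep 18, 2212 → Sep 18, 2213: 365 days.
Sep 18, 2213 → Sep 18, 2214: 365 days.
Sep 18, 2214 → Sep 18, 2215: 365 days.
Sep 18, 2215 → Sep 18, 2216: 366 days (Feb 29, 2216 is in that span).
Sep 18, 2216 → Sep 18, 2217: 365 days.
Sep 18, 2217 → Sep 18, 2218: 365 days.
Sep 18, 2218 → Sep 18, 2219: 365 days.
Sep 18, 2219 → Sep 18, 2220: 366 days (Feb 29, 2220 is in that span).
Sep 18, 2220 → Sep 18, 2221: 365 days.
Sep 18, 2221 → Sep 18, 2222: 365 days.
Sep 18, 2222 → Sep 18, 2223: 365 days.
Sep 18, 2223 → Sep 18, 2224: 366 days (Feb 29, 2224 is in that span).
Sep 18, 2224 → Sep 18, 2225: 365 days.
Sep 18, 2225 → Sep 18, 2226: 365 days.
Sep 18, 2226 → Sep 18, 2227: 365 days.
Sep 18, 2227 → Sep 18, 2228: 366 days (Feb 29, 2228 is in that span).
Sep 18, 2228 → Sep 18, 2229: 365 days.
Sep 18, 2229 → Sep 18, 2230: 365 days.
Sep 18, 2230 → Sep 18, 2231: 365 days.
Sep 18, 2231 → Sep 18, 2232: 366 days (Feb 29, 2232 is in that span).
Sep 18, 2232 → Oct 18, 2232: 30 days (September has 30).
Oct 18, 2232 → Oct 26, 2232: 8 days.
Total: 7343 days.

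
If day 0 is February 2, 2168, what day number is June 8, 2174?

Feb 2, 2168 → Feb 2, 2169: 366 days (Feb 29, 2168 is in that span).
Feb 2, 2169 → Feb 2, 2170: 365 days.
Feb 2, 2170 → Feb 2, 2171: 365 days.
Feb 2, 2171 → Feb 2, 2172: 365 days.
Feb 2, 2172 → Feb 2, 2173: 366 days (Feb 29, 2172 is in that span).
Feb 2, 2173 → Feb 2, 2174: 365 days.
Feb 2, 2174 → Mar 2, 2174: 28 days (February has 28).
Mar 2, 2174 → Apr 2, 2174: 31 days (March has 31).
Apr 2, 2174 → May 2, 2174: 30 days (April has 30).
May 2, 2174 → Jun 2, 2174: 31 days (May has 31).
Jun 2, 2174 → Jun 8, 2174: 6 days.
Total: 2318 days.

2318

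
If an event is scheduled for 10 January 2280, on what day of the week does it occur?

Doomsday rule: the anchor day for the 2200s is Friday. For year 80: 80÷12 = 6 r 8, and 8÷4 = 2, so 6+8+2 = 16.
Friday + 16 ≡ Sunday — that's 2280's doomsday.
In January the doomsday date is Jan 4 (2280 is a leap year (divisible by 4)).
Jan 10 is 6 days after Jan 4; 6 mod 7 = 6, so Sunday + 6 = Saturday.

Saturday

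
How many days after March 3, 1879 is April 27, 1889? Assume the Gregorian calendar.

3708

Mar 3, 1879 → Mar 3, 1880: 366 days (Feb 29, 1880 is in that span).
Mar 3, 1880 → Mar 3, 1881: 365 days.
Mar 3, 1881 → Mar 3, 1882: 365 days.
Mar 3, 1882 → Mar 3, 1883: 365 days.
Mar 3, 1883 → Mar 3, 1884: 366 days (Feb 29, 1884 is in that span).
Mar 3, 1884 → Mar 3, 1885: 365 days.
Mar 3, 1885 → Mar 3, 1886: 365 days.
Mar 3, 1886 → Mar 3, 1887: 365 days.
Mar 3, 1887 → Mar 3, 1888: 366 days (Feb 29, 1888 is in that span).
Mar 3, 1888 → Mar 3, 1889: 365 days.
Mar 3, 1889 → Apr 3, 1889: 31 days (March has 31).
Apr 3, 1889 → Apr 27, 1889: 24 days.
Total: 3708 days.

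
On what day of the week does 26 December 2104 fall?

Doomsday rule: the anchor day for the 2100s is Sunday. For year 04: 4÷12 = 0 r 4, and 4÷4 = 1, so 0+4+1 = 5.
Sunday + 5 ≡ Friday — that's 2104's doomsday.
In December the doomsday date is Dec 12.
Dec 26 is 14 days after Dec 12; 14 mod 7 = 0, so Friday + 0 = Friday.

Friday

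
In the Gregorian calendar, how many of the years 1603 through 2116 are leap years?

125

Multiples of 4 in [1603,2116]: 129.
Of those, multiples of 100: 5 (not leap unless ÷400).
Multiples of 400: 1.
Leap years = 129 − 5 + 1 = 125.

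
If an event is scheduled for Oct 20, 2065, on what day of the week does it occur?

Doomsday rule: the anchor day for the 2000s is Tuesday. For year 65: 65÷12 = 5 r 5, and 5÷4 = 1, so 5+5+1 = 11.
Tuesday + 11 ≡ Saturday — that's 2065's doomsday.
In October the doomsday date is Oct 10.
Oct 20 is 10 days after Oct 10; 10 mod 7 = 3, so Saturday + 3 = Tuesday.

Tuesday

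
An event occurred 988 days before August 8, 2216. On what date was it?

November 24, 2213

−366 (one year; includes Feb 29, 2216) → Aug 8, 2215 (622 left).
−365 (one year) → Aug 8, 2214 (257 left).
−8 → Jul 31, 2214 (end of Jul, 31 days; 249 left).
−31 → Jun 30, 2214 (end of Jun, 30 days; 218 left).
−30 → May 31, 2214 (end of May, 31 days; 188 left).
−31 → Apr 30, 2214 (end of Apr, 30 days; 157 left).
−30 → Mar 31, 2214 (end of Mar, 31 days; 127 left).
−31 → Feb 28, 2214 (end of Feb, 28 days; 96 left).
−28 → Jan 31, 2214 (end of Jan, 31 days; 68 left).
−31 → Dec 31, 2213 (end of Dec, 31 days; 37 left).
−31 → Nov 30, 2213 (end of Nov, 30 days; 6 left).
−6 → Nov 24, 2213.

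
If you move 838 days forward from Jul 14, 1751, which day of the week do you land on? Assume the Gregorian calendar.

First find the weekday of Jul 14, 1751. Doomsday rule: the anchor day for the 1700s is Sunday. For year 51: 51÷12 = 4 r 3, and 3÷4 = 0, so 4+3+0 = 7.
Sunday + 7 ≡ Sunday — that's 1751's doomsday.
In July the doomsday date is Jul 11.
Jul 14 is 3 days after Jul 11; 3 mod 7 = 3, so Sunday + 3 = Wednesday.
838 mod 7 = 5, so 838 days after a Wednesday is Wednesday + 5 = Monday.

Monday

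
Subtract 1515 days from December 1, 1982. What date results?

October 8, 1978

−365 (one year) → Dec 1, 1981 (1150 left).
−365 (one year) → Dec 1, 1980 (785 left).
−366 (one year; includes Feb 29, 1980) → Dec 1, 1979 (419 left).
−365 (one year) → Dec 1, 1978 (54 left).
−1 → Nov 30, 1978 (end of Nov, 30 days; 53 left).
−30 → Oct 31, 1978 (end of Oct, 31 days; 23 left).
−23 → Oct 8, 1978.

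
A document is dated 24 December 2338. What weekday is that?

Doomsday rule: the anchor day for the 2300s is Wednesday. For year 38: 38÷12 = 3 r 2, and 2÷4 = 0, so 3+2+0 = 5.
Wednesday + 5 ≡ Monday — that's 2338's doomsday.
In December the doomsday date is Dec 12.
Dec 24 is 12 days after Dec 12; 12 mod 7 = 5, so Monday + 5 = Saturday.

Saturday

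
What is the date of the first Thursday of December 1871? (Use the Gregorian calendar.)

December 1, 1871 is a Friday.
The first Thursday is therefore December 7 (6 days later).

December 7, 1871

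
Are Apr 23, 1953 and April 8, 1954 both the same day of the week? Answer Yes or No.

From Apr 23, 1953 to Apr 8, 1954 is 350 days.
350 mod 7 = 0, so they are the same weekday.
(Apr 23, 1953 is a Thursday; Apr 8, 1954 is a Thursday.)

Yes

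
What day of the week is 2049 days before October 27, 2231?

Oct 27, 2231 is a Thursday.
2049 mod 7 = 5, so 2049 days before a Thursday is Thursday − 5 = Saturday.

Saturday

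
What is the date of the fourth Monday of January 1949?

January 1, 1949 is a Saturday.
The first Monday is therefore January 3 (2 days later).
The fourth Monday is 3 + 3×7 = January 24.

January 24, 1949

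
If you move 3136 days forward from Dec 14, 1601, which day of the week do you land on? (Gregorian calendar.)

Friday

First find the weekday of Dec 14, 1601. Doomsday rule: the anchor day for the 1600s is Tuesday. For year 01: 1÷12 = 0 r 1, and 1÷4 = 0, so 0+1+0 = 1.
Tuesday + 1 ≡ Wednesday — that's 1601's doomsday.
In December the doomsday date is Dec 12.
Dec 14 is 2 days after Dec 12; 2 mod 7 = 2, so Wednesday + 2 = Friday.
3136 mod 7 = 0, so 3136 days after a Friday is Friday + 0 = Friday.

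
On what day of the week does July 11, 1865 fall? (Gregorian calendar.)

Tuesday

Doomsday rule: the anchor day for the 1800s is Friday. For year 65: 65÷12 = 5 r 5, and 5÷4 = 1, so 5+5+1 = 11.
Friday + 11 ≡ Tuesday — that's 1865's doomsday.
In July the doomsday date is Jul 11.
Jul 11 is the doomsday itself: Tuesday.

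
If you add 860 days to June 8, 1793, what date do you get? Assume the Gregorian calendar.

October 16, 1795

+365 (one year) → Jun 8, 1794 (495 left).
+365 (one year) → Jun 8, 1795 (130 left).
Jun has 30 days: +23 → Jul 1, 1795 (107 left).
Jul has 31 days: +31 → Aug 1, 1795 (76 left).
Aug has 31 days: +31 → Sep 1, 1795 (45 left).
Sep has 30 days: +30 → Oct 1, 1795 (15 left).
+15 → Oct 16, 1795.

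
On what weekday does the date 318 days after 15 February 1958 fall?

Tuesday

First find the weekday of Feb 15, 1958. Doomsday rule: the anchor day for the 1900s is Wednesday. For year 58: 58÷12 = 4 r 10, and 10÷4 = 2, so 4+10+2 = 16.
Wednesday + 16 ≡ Friday — that's 1958's doomsday.
In February the doomsday date is Feb 28 (1958 is not a leap year).
Feb 15 is 13 days before Feb 28; 13 mod 7 = 6, so Friday − 6 = Saturday.
318 mod 7 = 3, so 318 days after a Saturday is Saturday + 3 = Tuesday.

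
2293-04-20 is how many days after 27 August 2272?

7541

Aug 27, 2272 → Aug 27, 2273: 365 days.
Aug 27, 2273 → Aug 27, 2274: 365 days.
Aug 27, 2274 → Aug 27, 2275: 365 days.
Aug 27, 2275 → Aug 27, 2276: 366 days (Feb 29, 2276 is in that span).
Aug 27, 2276 → Aug 27, 2277: 365 days.
Aug 27, 2277 → Aug 27, 2278: 365 days.
Aug 27, 2278 → Aug 27, 2279: 365 days.
Aug 27, 2279 → Aug 27, 2280: 366 days (Feb 29, 2280 is in that span).
Aug 27, 2280 → Aug 27, 2281: 365 days.
Aug 27, 2281 → Aug 27, 2282: 365 days.
Aug 27, 2282 → Aug 27, 2283: 365 days.
Aug 27, 2283 → Aug 27, 2284: 366 days (Feb 29, 2284 is in that span).
Aug 27, 2284 → Aug 27, 2285: 365 days.
Aug 27, 2285 → Aug 27, 2286: 365 days.
Aug 27, 2286 → Aug 27, 2287: 365 days.
Aug 27, 2287 → Aug 27, 2288: 366 days (Feb 29, 2288 is in that span).
Aug 27, 2288 → Aug 27, 2289: 365 days.
Aug 27, 2289 → Aug 27, 2290: 365 days.
Aug 27, 2290 → Aug 27, 2291: 365 days.
Aug 27, 2291 → Aug 27, 2292: 366 days (Feb 29, 2292 is in that span).
Aug 27, 2292 → Sep 27, 2292: 31 days (August has 31).
Sep 27, 2292 → Oct 27, 2292: 30 days (September has 30).
Oct 27, 2292 → Nov 27, 2292: 31 days (October has 31).
Nov 27, 2292 → Dec 27, 2292: 30 days (November has 30).
Dec 27, 2292 → Jan 27, 2293: 31 days (December has 31).
Jan 27, 2293 → Feb 27, 2293: 31 days (January has 31).
Feb 27, 2293 → Mar 27, 2293: 28 days (February has 28).
Mar 27, 2293 → Apr 20, 2293: 24 days.
Total: 7541 days.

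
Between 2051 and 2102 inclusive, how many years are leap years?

12

Multiples of 4 in [2051,2102]: 13.
Of those, multiples of 100: 1 (not leap unless ÷400).
Multiples of 400: 0.
Leap years = 13 − 1 + 0 = 12.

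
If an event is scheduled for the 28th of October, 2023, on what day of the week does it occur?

Saturday

January 1, 2023 is a Sunday.
Jan 1, 2023 → Feb 1, 2023: 31 days (January has 31).
Feb 1, 2023 → Mar 1, 2023: 28 days (February has 28).
Mar 1, 2023 → Apr 1, 2023: 31 days (March has 31).
Apr 1, 2023 → May 1, 2023: 30 days (April has 30).
May 1, 2023 → Jun 1, 2023: 31 days (May has 31).
Jun 1, 2023 → Jul 1, 2023: 30 days (June has 30).
Jul 1, 2023 → Aug 1, 2023: 31 days (July has 31).
Aug 1, 2023 → Sep 1, 2023: 31 days (August has 31).
Sep 1, 2023 → Oct 1, 2023: 30 days (September has 30).
Oct 1, 2023 → Oct 28, 2023: 27 days.
Total: 300 days.
300 mod 7 = 6, so Sunday + 6 = Saturday.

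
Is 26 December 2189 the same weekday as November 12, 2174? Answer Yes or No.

From Nov 12, 2174 to Dec 26, 2189 is 5523 days.
5523 mod 7 = 0, so they are the same weekday.
(Nov 12, 2174 is a Saturday; Dec 26, 2189 is a Saturday.)

Yes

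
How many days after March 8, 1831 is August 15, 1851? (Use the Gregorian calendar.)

7465

Mar 8, 1831 → Mar 8, 1832: 366 days (Feb 29, 1832 is in that span).
Mar 8, 1832 → Mar 8, 1833: 365 days.
Mar 8, 1833 → Mar 8, 1834: 365 days.
Mar 8, 1834 → Mar 8, 1835: 365 days.
Mar 8, 1835 → Mar 8, 1836: 366 days (Feb 29, 1836 is in that span).
Mar 8, 1836 → Mar 8, 1837: 365 days.
Mar 8, 1837 → Mar 8, 1838: 365 days.
Mar 8, 1838 → Mar 8, 1839: 365 days.
Mar 8, 1839 → Mar 8, 1840: 366 days (Feb 29, 1840 is in that span).
Mar 8, 1840 → Mar 8, 1841: 365 days.
Mar 8, 1841 → Mar 8, 1842: 365 days.
Mar 8, 1842 → Mar 8, 1843: 365 days.
Mar 8, 1843 → Mar 8, 1844: 366 days (Feb 29, 1844 is in that span).
Mar 8, 1844 → Mar 8, 1845: 365 days.
Mar 8, 1845 → Mar 8, 1846: 365 days.
Mar 8, 1846 → Mar 8, 1847: 365 days.
Mar 8, 1847 → Mar 8, 1848: 366 days (Feb 29, 1848 is in that span).
Mar 8, 1848 → Mar 8, 1849: 365 days.
Mar 8, 1849 → Mar 8, 1850: 365 days.
Mar 8, 1850 → Mar 8, 1851: 365 days.
Mar 8, 1851 → Apr 8, 1851: 31 days (March has 31).
Apr 8, 1851 → May 8, 1851: 30 days (April has 30).
May 8, 1851 → Jun 8, 1851: 31 days (May has 31).
Jun 8, 1851 → Jul 8, 1851: 30 days (June has 30).
Jul 8, 1851 → Aug 8, 1851: 31 days (July has 31).
Aug 8, 1851 → Aug 15, 1851: 7 days.
Total: 7465 days.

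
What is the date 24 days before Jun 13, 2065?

May 20, 2065

−13 → May 31, 2065 (end of May, 31 days; 11 left).
−11 → May 20, 2065.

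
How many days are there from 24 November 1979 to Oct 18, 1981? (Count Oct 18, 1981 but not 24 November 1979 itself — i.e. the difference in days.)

Nov 24, 1979 → Nov 24, 1980: 366 days (Feb 29, 1980 is in that span).
Nov 24, 1980 → Dec 24, 1980: 30 days (November has 30).
Dec 24, 1980 → Jan 24, 1981: 31 days (December has 31).
Jan 24, 1981 → Feb 24, 1981: 31 days (January has 31).
Feb 24, 1981 → Mar 24, 1981: 28 days (February has 28).
Mar 24, 1981 → Apr 24, 1981: 31 days (March has 31).
Apr 24, 1981 → May 24, 1981: 30 days (April has 30).
May 24, 1981 → Jun 24, 1981: 31 days (May has 31).
Jun 24, 1981 → Jul 24, 1981: 30 days (June has 30).
Jul 24, 1981 → Aug 24, 1981: 31 days (July has 31).
Aug 24, 1981 → Sep 24, 1981: 31 days (August has 31).
Sep 24, 1981 → Oct 18, 1981: 24 days.
Total: 694 days.

694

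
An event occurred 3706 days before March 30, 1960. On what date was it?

−366 (one year; includes Feb 29, 1960) → Mar 30, 1959 (3340 left).
−365 (one year) → Mar 30, 1958 (2975 left).
−365 (one year) → Mar 30, 1957 (2610 left).
−365 (one year) → Mar 30, 1956 (2245 left).
−366 (one year; includes Feb 29, 1956) → Mar 30, 1955 (1879 left).
−365 (one year) → Mar 30, 1954 (1514 left).
−365 (one year) → Mar 30, 1953 (1149 left).
−365 (one year) → Mar 30, 1952 (784 left).
−366 (one year; includes Feb 29, 1952) → Mar 30, 1951 (418 left).
−365 (one year) → Mar 30, 1950 (53 left).
−30 → Feb 28, 1950 (end of Feb, 28 days; 23 left).
−23 → Feb 5, 1950.

February 5, 1950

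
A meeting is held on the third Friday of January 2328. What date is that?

January 20, 2328

January 1, 2328 is a Sunday.
The first Friday is therefore January 6 (5 days later).
The third Friday is 6 + 2×7 = January 20.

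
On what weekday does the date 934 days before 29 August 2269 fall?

Thursday

Aug 29, 2269 is a Sunday.
934 mod 7 = 3, so 934 days before a Sunday is Sunday − 3 = Thursday.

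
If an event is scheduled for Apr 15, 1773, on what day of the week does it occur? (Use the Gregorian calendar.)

Thursday

Doomsday rule: the anchor day for the 1700s is Sunday. For year 73: 73÷12 = 6 r 1, and 1÷4 = 0, so 6+1+0 = 7.
Sunday + 7 ≡ Sunday — that's 1773's doomsday.
In April the doomsday date is Apr 4.
Apr 15 is 11 days after Apr 4; 11 mod 7 = 4, so Sunday + 4 = Thursday.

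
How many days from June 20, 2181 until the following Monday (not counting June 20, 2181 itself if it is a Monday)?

5

Jun 20, 2181 is a Wednesday.
From Wednesday to the next Monday is 5 days.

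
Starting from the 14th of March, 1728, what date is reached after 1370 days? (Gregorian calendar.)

December 14, 1731

+365 (one year) → Mar 14, 1729 (1005 left).
+365 (one year) → Mar 14, 1730 (640 left).
+365 (one year) → Mar 14, 1731 (275 left).
Mar has 31 days: +18 → Apr 1, 1731 (257 left).
Apr has 30 days: +30 → May 1, 1731 (227 left).
May has 31 days: +31 → Jun 1, 1731 (196 left).
Jun has 30 days: +30 → Jul 1, 1731 (166 left).
Jul has 31 days: +31 → Aug 1, 1731 (135 left).
Aug has 31 days: +31 → Sep 1, 1731 (104 left).
Sep has 30 days: +30 → Oct 1, 1731 (74 left).
Oct has 31 days: +31 → Nov 1, 1731 (43 left).
Nov has 30 days: +30 → Dec 1, 1731 (13 left).
+13 → Dec 14, 1731.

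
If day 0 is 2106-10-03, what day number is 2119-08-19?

Oct 3, 2106 → Oct 3, 2107: 365 days.
Oct 3, 2107 → Oct 3, 2108: 366 days (Feb 29, 2108 is in that span).
Oct 3, 2108 → Oct 3, 2109: 365 days.
Oct 3, 2109 → Oct 3, 2110: 365 days.
Oct 3, 2110 → Oct 3, 2111: 365 days.
Oct 3, 2111 → Oct 3, 2112: 366 days (Feb 29, 2112 is in that span).
Oct 3, 2112 → Oct 3, 2113: 365 days.
Oct 3, 2113 → Oct 3, 2114: 365 days.
Oct 3, 2114 → Oct 3, 2115: 365 days.
Oct 3, 2115 → Oct 3, 2116: 366 days (Feb 29, 2116 is in that span).
Oct 3, 2116 → Oct 3, 2117: 365 days.
Oct 3, 2117 → Oct 3, 2118: 365 days.
Oct 3, 2118 → Nov 3, 2118: 31 days (October has 31).
Nov 3, 2118 → Dec 3, 2118: 30 days (November has 30).
Dec 3, 2118 → Jan 3, 2119: 31 days (December has 31).
Jan 3, 2119 → Feb 3, 2119: 31 days (January has 31).
Feb 3, 2119 → Mar 3, 2119: 28 days (February has 28).
Mar 3, 2119 → Apr 3, 2119: 31 days (March has 31).
Apr 3, 2119 → May 3, 2119: 30 days (April has 30).
May 3, 2119 → Jun 3, 2119: 31 days (May has 31).
Jun 3, 2119 → Jul 3, 2119: 30 days (June has 30).
Jul 3, 2119 → Aug 3, 2119: 31 days (July has 31).
Aug 3, 2119 → Aug 19, 2119: 16 days.
Total: 4703 days.

4703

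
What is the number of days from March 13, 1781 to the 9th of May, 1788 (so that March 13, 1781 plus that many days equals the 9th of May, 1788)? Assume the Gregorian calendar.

2614

Mar 13, 1781 → Mar 13, 1782: 365 days.
Mar 13, 1782 → Mar 13, 1783: 365 days.
Mar 13, 1783 → Mar 13, 1784: 366 days (Feb 29, 1784 is in that span).
Mar 13, 1784 → Mar 13, 1785: 365 days.
Mar 13, 1785 → Mar 13, 1786: 365 days.
Mar 13, 1786 → Mar 13, 1787: 365 days.
Mar 13, 1787 → Mar 13, 1788: 366 days (Feb 29, 1788 is in that span).
Mar 13, 1788 → Apr 13, 1788: 31 days (March has 31).
Apr 13, 1788 → May 9, 1788: 26 days.
Total: 2614 days.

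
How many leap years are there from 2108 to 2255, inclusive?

36

Multiples of 4 in [2108,2255]: 37.
Of those, multiples of 100: 1 (not leap unless ÷400).
Multiples of 400: 0.
Leap years = 37 − 1 + 0 = 36.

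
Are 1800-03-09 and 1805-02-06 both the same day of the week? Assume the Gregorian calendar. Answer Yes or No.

No

From Mar 9, 1800 to Feb 6, 1805 is 1795 days.
1795 mod 7 = 3, so they are different weekdays.
(Mar 9, 1800 is a Sunday; Feb 6, 1805 is a Wednesday.)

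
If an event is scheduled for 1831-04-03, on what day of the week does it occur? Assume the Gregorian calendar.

January 1, 1831 is a Saturday.
Jan 1, 1831 → Feb 1, 1831: 31 days (January has 31).
Feb 1, 1831 → Mar 1, 1831: 28 days (February has 28).
Mar 1, 1831 → Apr 1, 1831: 31 days (March has 31).
Apr 1, 1831 → Apr 3, 1831: 2 days.
Total: 92 days.
92 mod 7 = 1, so Saturday + 1 = Sunday.

Sunday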